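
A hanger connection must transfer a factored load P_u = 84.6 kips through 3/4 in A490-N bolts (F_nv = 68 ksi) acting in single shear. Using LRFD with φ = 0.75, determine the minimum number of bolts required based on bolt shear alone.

A_b = π·0.75²/4 = 0.4418 in².
Per-bolt design strength φR_n = 0.75 × 68 × 0.4418 × 1 = 22.53 kips.
n ≥ 84.6 / 22.53 = 3.755 → use 4 bolts.

4 bolts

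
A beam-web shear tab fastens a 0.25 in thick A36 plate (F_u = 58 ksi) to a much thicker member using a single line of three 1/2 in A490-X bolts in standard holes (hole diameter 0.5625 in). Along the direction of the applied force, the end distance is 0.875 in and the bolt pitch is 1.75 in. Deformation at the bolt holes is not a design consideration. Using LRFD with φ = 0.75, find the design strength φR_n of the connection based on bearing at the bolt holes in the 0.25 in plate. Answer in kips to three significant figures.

42.3 kips

Per bolt r_n = 1.5 l_c t F_u ≤ 3.0 d t F_u; upper limit = 3.0 × 0.5 × 0.25 × 58 = 21.75 kips.
Edge bolt: l_c = 0.875 − 0.5625/2 = 0.5938 in → 1.5 × 0.5938 × 0.25 × 58 = 12.91 → r_n = 12.91 kips.
Interior bolts: l_c = 1.75 − 0.5625 = 1.188 in → 1.5 × 1.188 × 0.25 × 58 = 25.83 → r_n = 21.75 kips.
R_n = 1 × 12.91 + 2 × 21.75 = 56.41 kips.
Design strength φR_n = 0.75 × 56.41 = 42.3 kips.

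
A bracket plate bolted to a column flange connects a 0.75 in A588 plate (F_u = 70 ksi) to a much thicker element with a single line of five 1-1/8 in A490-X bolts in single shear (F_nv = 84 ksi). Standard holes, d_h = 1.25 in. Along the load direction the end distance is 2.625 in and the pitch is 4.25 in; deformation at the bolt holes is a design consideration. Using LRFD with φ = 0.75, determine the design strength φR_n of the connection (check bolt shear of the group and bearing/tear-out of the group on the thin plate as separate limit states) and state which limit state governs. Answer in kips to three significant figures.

313 kips (bolt shear governs)

Bolt shear: A_b = π·1.125²/4 = 0.994 in²; R_n = 84 × 0.994 × 5 × 1 = 417.5 kips → 0.75 × 417.5 = 313 kips.
Bearing (1.2 l_c t F_u ≤ 2.4 d t F_u): upper limit = 2.4·1.125·0.75·70 = 141.8 kips.
  Edge l_c = 2.625 − 1.25/2 = 2 → r_n = 126 kips; interior l_c = 4.25 − 1.25 = 3 → r_n = 141.8 kips.
  R_n,bearing = 1·126 + 4·141.8 = 693 kips → 0.75 × 693 = 520 kips.
Bolt shear governs: 313 kips.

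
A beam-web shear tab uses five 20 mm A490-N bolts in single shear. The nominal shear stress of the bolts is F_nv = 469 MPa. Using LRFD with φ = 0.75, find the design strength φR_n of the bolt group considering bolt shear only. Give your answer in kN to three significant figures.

A_b = π × 20² / 4 = 314.2 mm².
R_n = F_nv · A_b · n · n_s = 469 × 314.2 × 5 × 1 / 1000 = 736.7 kN.
Design strength φR_n = 0.75 × 736.7 = 553 kN.

553 kN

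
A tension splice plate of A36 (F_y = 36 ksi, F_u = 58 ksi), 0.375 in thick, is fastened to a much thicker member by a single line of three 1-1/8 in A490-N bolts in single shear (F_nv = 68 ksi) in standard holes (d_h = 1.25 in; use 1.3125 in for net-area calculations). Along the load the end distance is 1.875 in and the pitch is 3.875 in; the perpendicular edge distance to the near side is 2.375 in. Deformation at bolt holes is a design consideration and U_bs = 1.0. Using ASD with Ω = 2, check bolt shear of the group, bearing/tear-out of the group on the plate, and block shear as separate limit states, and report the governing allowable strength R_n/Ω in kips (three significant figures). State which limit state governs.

57.7 kips (block shear governs)

Bolt shear: A_b = π·1.125²/4 = 0.994 in²; R_n = 68 × 0.994 × 3 × 1 = 202.8 kips → 202.8 / 2 = 101 kips.
Bearing: edge l_c = 1.25, r_n = 32.62 kips; interior l_c = 2.625, r_n = 58.72 kips; R_n = 32.62 + 2·58.72 = 150.1 kips → 75 kips.
Block shear: A_gv = 3.609, A_nv = 2.379, A_nt = 0.6445 in²; R_n = min(0.6F_uA_nv, 0.6F_yA_gv) + U_bs·F_u·A_nt = 115.3 kips → 57.7 kips.
Block shear governs: 57.7 kips.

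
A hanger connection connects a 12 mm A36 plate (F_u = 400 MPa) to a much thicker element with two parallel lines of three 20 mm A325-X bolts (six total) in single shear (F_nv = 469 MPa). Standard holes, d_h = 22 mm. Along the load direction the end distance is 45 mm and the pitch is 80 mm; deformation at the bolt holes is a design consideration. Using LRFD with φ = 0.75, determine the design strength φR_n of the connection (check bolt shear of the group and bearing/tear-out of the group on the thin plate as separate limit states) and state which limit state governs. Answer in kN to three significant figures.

663 kN (bolt shear governs)

Bolt shear: A_b = π·20²/4 = 314.2 mm²; R_n = 469 × 314.2 × 6 × 1 / 1000 = 884 kN → 0.75 × 884 = 663 kN.
Bearing (1.2 l_c t F_u ≤ 2.4 d t F_u): upper limit = 2.4·20·12·400 / 1000 = 230.4 kN.
  Edge l_c = 45 − 22/2 = 34 → r_n = 195.8 kN; interior l_c = 80 − 22 = 58 → r_n = 230.4 kN.
  R_n,bearing = 2·195.8 + 4·230.4 = 1313 kN → 0.75 × 1313 = 985 kN.
Bolt shear governs: 663 kN.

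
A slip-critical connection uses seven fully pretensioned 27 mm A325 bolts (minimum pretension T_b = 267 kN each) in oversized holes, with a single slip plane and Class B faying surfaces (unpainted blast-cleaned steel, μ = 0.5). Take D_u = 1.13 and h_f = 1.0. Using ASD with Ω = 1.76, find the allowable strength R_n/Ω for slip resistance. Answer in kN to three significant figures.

R_n = μ · D_u · h_f · T_b · n_s · n_b = 0.5 × 1.13 × 1.0 × 267 × 1 × 7 = 1056 kN.
Allowable strength R_n/Ω = 1056 / 1.76 = 600 kN.

600 kN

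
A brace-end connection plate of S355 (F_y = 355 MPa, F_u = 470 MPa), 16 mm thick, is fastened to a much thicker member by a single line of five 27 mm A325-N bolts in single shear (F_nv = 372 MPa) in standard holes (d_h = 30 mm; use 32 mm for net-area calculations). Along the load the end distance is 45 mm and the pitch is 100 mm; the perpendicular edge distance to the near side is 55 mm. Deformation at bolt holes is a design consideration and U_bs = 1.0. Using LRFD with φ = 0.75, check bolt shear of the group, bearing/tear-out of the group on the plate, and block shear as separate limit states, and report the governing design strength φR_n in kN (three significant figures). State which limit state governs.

Bolt shear: A_b = π·27²/4 = 572.6 mm²; R_n = 372 × 572.6 × 5 × 1 / 1000 = 1065 kN → 0.75 × 1065 = 799 kN.
Bearing: edge l_c = 30, r_n = 270.7 kN; interior l_c = 70, r_n = 487.3 kN; R_n = 270.7 + 4·487.3 = 2220 kN → 1660 kN.
Block shear: A_gv = 7120, A_nv = 4816, A_nt = 624 mm²; R_n = min(0.6F_uA_nv, 0.6F_yA_gv) + U_bs·F_u·A_nt = 1651 kN → 1240 kN.
Bolt shear governs: 799 kN.

799 kN (bolt shear governs)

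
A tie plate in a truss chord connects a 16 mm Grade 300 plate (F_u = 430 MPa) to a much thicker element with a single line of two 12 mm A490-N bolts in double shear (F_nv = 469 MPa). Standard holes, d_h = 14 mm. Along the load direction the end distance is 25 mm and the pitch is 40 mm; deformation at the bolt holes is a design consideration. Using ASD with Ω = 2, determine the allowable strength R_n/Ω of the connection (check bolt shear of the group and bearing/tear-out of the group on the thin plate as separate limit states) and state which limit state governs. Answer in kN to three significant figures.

Bolt shear: A_b = π·12²/4 = 113.1 mm²; R_n = 469 × 113.1 × 2 × 2 / 1000 = 212.2 kN → 212.2 / 2 = 106 kN.
Bearing (1.2 l_c t F_u ≤ 2.4 d t F_u): upper limit = 2.4·12·16·430 / 1000 = 198.1 kN.
  Edge l_c = 25 − 14/2 = 18 → r_n = 148.6 kN; interior l_c = 40 − 14 = 26 → r_n = 198.1 kN.
  R_n,bearing = 1·148.6 + 1·198.1 = 346.8 kN → 346.8 / 2 = 173 kN.
Bolt shear governs: 106 kN.

106 kN (bolt shear governs)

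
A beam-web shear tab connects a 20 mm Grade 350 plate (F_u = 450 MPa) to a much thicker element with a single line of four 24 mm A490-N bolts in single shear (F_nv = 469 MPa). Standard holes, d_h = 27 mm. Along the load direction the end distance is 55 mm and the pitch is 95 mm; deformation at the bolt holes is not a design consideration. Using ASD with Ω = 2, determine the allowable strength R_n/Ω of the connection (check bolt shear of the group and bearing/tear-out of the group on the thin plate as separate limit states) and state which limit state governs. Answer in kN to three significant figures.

Bolt shear: A_b = π·24²/4 = 452.4 mm²; R_n = 469 × 452.4 × 4 × 1 / 1000 = 848.7 kN → 848.7 / 2 = 424 kN.
Bearing (1.5 l_c t F_u ≤ 3.0 d t F_u): upper limit = 3.0·24·20·450 / 1000 = 648 kN.
  Edge l_c = 55 − 27/2 = 41.5 → r_n = 560.2 kN; interior l_c = 95 − 27 = 68 → r_n = 648 kN.
  R_n,bearing = 1·560.2 + 3·648 = 2504 kN → 2504 / 2 = 1250 kN.
Bolt shear governs: 424 kN.

424 kN (bolt shear governs)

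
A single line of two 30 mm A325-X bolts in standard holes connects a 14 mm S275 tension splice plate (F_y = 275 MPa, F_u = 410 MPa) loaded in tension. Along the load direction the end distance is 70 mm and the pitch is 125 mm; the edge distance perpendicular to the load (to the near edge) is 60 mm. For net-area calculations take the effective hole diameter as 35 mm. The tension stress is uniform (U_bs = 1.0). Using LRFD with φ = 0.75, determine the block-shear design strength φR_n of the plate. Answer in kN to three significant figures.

521 kN

Shear plane L_v = 70 + 1·125 = 195 mm; A_gv = 195 × 14 = 2730 mm².
A_nv = (195 − 1.5·35) × 14 = 1995 mm².
A_nt = (60 − 0.5·35) × 14 = 595 mm².
0.6 F_u A_nv = 490.8 kN; 0.6 F_y A_gv = 450.4 kN → shear yielding governs the shear term.
R_n = 450.4 + 1.0 × 410 × 595 / 1000 = 694.4 kN.
Design strength φR_n = 0.75 × 694.4 = 521 kN.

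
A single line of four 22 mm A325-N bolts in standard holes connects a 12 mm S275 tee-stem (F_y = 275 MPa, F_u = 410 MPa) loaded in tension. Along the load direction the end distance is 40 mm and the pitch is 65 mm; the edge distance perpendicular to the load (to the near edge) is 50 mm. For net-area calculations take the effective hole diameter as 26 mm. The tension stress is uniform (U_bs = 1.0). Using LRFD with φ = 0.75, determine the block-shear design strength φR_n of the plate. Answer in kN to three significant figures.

455 kN

Shear plane L_v = 40 + 3·65 = 235 mm; A_gv = 235 × 12 = 2820 mm².
A_nv = (235 − 3.5·26) × 12 = 1728 mm².
A_nt = (50 − 0.5·26) × 12 = 444 mm².
0.6 F_u A_nv = 425.1 kN; 0.6 F_y A_gv = 465.3 kN → shear rupture governs the shear term.
R_n = 425.1 + 1.0 × 410 × 444 / 1000 = 607.1 kN.
Design strength φR_n = 0.75 × 607.1 = 455 kN.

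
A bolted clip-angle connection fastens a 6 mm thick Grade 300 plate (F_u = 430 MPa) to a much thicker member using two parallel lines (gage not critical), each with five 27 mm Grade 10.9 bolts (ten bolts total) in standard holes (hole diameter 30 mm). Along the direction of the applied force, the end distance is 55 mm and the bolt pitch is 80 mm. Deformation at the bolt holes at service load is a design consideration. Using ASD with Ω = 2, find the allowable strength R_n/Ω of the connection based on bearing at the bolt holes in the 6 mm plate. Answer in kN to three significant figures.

Per bolt r_n = 1.2 l_c t F_u ≤ 2.4 d t F_u; upper limit = 2.4 × 27 × 6 × 430 / 1000 = 167.2 kN.
Edge bolt: l_c = 55 − 30/2 = 40 mm → 1.2 × 40 × 6 × 430 / 1000 = 123.8 → r_n = 123.8 kN.
Interior bolts: l_c = 80 − 30 = 50 mm → 1.2 × 50 × 6 × 430 / 1000 = 154.8 → r_n = 154.8 kN.
R_n = 2 × 123.8 + 8 × 154.8 = 1486 kN.
Allowable strength R_n/Ω = 1486 / 2 = 743 kN.

743 kN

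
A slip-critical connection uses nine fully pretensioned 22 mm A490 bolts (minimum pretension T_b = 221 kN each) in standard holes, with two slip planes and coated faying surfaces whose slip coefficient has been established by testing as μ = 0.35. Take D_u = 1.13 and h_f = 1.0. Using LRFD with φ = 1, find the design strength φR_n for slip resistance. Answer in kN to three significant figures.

1570 kN

R_n = μ · D_u · h_f · T_b · n_s · n_b = 0.35 × 1.13 × 1.0 × 221 × 2 × 9 = 1573 kN.
Design strength φR_n = 1 × 1573 = 1570 kN.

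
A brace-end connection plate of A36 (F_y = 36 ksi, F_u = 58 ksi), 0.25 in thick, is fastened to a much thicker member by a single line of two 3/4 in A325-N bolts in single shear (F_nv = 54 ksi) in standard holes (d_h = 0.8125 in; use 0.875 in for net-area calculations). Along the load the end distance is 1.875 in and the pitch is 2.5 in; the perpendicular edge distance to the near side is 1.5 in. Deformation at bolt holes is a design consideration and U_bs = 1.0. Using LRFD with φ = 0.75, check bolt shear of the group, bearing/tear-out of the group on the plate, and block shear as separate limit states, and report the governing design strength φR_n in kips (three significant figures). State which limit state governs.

Bolt shear: A_b = π·0.75²/4 = 0.4418 in²; R_n = 54 × 0.4418 × 2 × 1 = 47.71 kips → 0.75 × 47.71 = 35.8 kips.
Bearing: edge l_c = 1.469, r_n = 25.56 kips; interior l_c = 1.688, r_n = 26.1 kips; R_n = 25.56 + 1·26.1 = 51.66 kips → 38.7 kips.
Block shear: A_gv = 1.094, A_nv = 0.7656, A_nt = 0.2656 in²; R_n = min(0.6F_uA_nv, 0.6F_yA_gv) + U_bs·F_u·A_nt = 39.03 kips → 29.3 kips.
Block shear governs: 29.3 kips.

29.3 kips (block shear governs)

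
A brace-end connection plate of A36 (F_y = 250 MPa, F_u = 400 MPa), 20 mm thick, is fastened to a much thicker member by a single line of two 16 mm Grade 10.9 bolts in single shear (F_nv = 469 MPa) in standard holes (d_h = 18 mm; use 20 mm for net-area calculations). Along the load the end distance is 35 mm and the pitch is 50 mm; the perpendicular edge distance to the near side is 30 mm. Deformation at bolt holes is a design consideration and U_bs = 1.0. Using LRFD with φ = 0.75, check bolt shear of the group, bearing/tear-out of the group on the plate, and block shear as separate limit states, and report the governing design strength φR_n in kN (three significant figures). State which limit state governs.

141 kN (bolt shear governs)

Bolt shear: A_b = π·16²/4 = 201.1 mm²; R_n = 469 × 201.1 × 2 × 1 / 1000 = 188.6 kN → 0.75 × 188.6 = 141 kN.
Bearing: edge l_c = 26, r_n = 249.6 kN; interior l_c = 32, r_n = 307.2 kN; R_n = 249.6 + 1·307.2 = 556.8 kN → 418 kN.
Block shear: A_gv = 1700, A_nv = 1100, A_nt = 400 mm²; R_n = min(0.6F_uA_nv, 0.6F_yA_gv) + U_bs·F_u·A_nt = 415 kN → 311 kN.
Bolt shear governs: 141 kN.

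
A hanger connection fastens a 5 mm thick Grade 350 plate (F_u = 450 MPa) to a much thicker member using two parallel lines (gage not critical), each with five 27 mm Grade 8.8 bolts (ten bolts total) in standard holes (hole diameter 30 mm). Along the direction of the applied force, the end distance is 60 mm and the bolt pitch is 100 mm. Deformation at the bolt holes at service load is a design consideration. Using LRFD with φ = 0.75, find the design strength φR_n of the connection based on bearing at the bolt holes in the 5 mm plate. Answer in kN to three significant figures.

1060 kN

Per bolt r_n = 1.2 l_c t F_u ≤ 2.4 d t F_u; upper limit = 2.4 × 27 × 5 × 450 / 1000 = 145.8 kN.
Edge bolt: l_c = 60 − 30/2 = 45 mm → 1.2 × 45 × 5 × 450 / 1000 = 121.5 → r_n = 121.5 kN.
Interior bolts: l_c = 100 − 30 = 70 mm → 1.2 × 70 × 5 × 450 / 1000 = 189 → r_n = 145.8 kN.
R_n = 2 × 121.5 + 8 × 145.8 = 1409 kN.
Design strength φR_n = 0.75 × 1409 = 1060 kN.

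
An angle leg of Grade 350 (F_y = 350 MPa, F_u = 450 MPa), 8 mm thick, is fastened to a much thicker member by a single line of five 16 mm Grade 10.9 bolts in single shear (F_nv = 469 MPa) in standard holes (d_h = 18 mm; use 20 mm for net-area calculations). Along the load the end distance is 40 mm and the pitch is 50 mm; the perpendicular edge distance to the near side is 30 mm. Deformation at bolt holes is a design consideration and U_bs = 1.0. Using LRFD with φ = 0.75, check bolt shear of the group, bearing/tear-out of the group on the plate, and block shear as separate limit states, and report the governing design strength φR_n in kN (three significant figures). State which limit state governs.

Bolt shear: A_b = π·16²/4 = 201.1 mm²; R_n = 469 × 201.1 × 5 × 1 / 1000 = 471.5 kN → 0.75 × 471.5 = 354 kN.
Bearing: edge l_c = 31, r_n = 133.9 kN; interior l_c = 32, r_n = 138.2 kN; R_n = 133.9 + 4·138.2 = 686.9 kN → 515 kN.
Block shear: A_gv = 1920, A_nv = 1200, A_nt = 160 mm²; R_n = min(0.6F_uA_nv, 0.6F_yA_gv) + U_bs·F_u·A_nt = 396 kN → 297 kN.
Block shear governs: 297 kN.

297 kN (block shear governs)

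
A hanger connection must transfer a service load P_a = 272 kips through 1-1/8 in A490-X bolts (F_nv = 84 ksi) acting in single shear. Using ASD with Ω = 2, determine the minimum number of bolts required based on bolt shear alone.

A_b = π·1.125²/4 = 0.994 in².
Per-bolt allowable strength R_n/Ω = 84 × 0.994 × 1 / 2 = 41.75 kips.
n ≥ 272 / 41.75 = 6.515 → use 7 bolts.

7 bolts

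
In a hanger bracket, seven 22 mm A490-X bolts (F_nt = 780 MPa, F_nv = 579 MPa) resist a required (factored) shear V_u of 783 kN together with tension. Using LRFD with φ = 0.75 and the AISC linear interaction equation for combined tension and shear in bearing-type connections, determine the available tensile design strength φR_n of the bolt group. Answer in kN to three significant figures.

969 kN

A_b = π·22²/4 = 380.1 mm²; f_rv = 783 × 1000 / (7 × 380.1) = 294.3 MPa.
F'_nt = 1.3 F_nt − (F_nt / φF_nv) f_rv = 1.3·780 − (780/(0.75·579))·294.3 = 485.5 MPa, capped at F_nt → F'_nt = 485.5 MPa.
R_n = F'_nt · A_b · n = 485.5 × 380.1 × 7 / 1000 = 1292 kN.
Design strength φR_n = 0.75 × 1292 = 969 kN.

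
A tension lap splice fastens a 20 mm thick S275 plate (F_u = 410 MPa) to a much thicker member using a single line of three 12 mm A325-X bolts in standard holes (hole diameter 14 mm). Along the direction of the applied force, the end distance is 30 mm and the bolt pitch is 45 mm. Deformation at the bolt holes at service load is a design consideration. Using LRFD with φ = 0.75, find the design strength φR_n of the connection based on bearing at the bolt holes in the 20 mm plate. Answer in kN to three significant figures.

524 kN

Per bolt r_n = 1.2 l_c t F_u ≤ 2.4 d t F_u; upper limit = 2.4 × 12 × 20 × 410 / 1000 = 236.2 kN.
Edge bolt: l_c = 30 − 14/2 = 23 mm → 1.2 × 23 × 20 × 410 / 1000 = 226.3 → r_n = 226.3 kN.
Interior bolts: l_c = 45 − 14 = 31 mm → 1.2 × 31 × 20 × 410 / 1000 = 305 → r_n = 236.2 kN.
R_n = 1 × 226.3 + 2 × 236.2 = 698.6 kN.
Design strength φR_n = 0.75 × 698.6 = 524 kN.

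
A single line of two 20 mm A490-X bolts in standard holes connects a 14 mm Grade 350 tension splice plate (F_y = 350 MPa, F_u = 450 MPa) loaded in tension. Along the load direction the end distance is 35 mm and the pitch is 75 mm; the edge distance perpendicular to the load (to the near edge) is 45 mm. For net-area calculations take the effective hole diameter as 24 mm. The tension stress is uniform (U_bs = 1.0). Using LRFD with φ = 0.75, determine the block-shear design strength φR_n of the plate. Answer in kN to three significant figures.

Shear plane L_v = 35 + 1·75 = 110 mm; A_gv = 110 × 14 = 1540 mm².
A_nv = (110 − 1.5·24) × 14 = 1036 mm².
A_nt = (45 − 0.5·24) × 14 = 462 mm².
0.6 F_u A_nv = 279.7 kN; 0.6 F_y A_gv = 323.4 kN → shear rupture governs the shear term.
R_n = 279.7 + 1.0 × 450 × 462 / 1000 = 487.6 kN.
Design strength φR_n = 0.75 × 487.6 = 366 kN.

366 kN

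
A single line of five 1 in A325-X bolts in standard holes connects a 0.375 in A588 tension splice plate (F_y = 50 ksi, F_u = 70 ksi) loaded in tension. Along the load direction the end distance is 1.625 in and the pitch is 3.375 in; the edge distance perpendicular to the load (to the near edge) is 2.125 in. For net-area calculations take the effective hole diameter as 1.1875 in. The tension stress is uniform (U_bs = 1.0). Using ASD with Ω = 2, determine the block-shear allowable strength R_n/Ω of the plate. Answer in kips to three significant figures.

Shear plane L_v = 1.625 + 4·3.375 = 15.12 in; A_gv = 15.12 × 0.375 = 5.672 in².
A_nv = (15.12 − 4.5·1.1875) × 0.375 = 3.668 in².
A_nt = (2.125 − 0.5·1.1875) × 0.375 = 0.5742 in².
0.6 F_u A_nv = 154.1 kips; 0.6 F_y A_gv = 170.2 kips → shear rupture governs the shear term.
R_n = 154.1 + 1.0 × 70 × 0.5742 = 194.2 kips.
Allowable strength R_n/Ω = 194.2 / 2 = 97.1 kips.

97.1 kips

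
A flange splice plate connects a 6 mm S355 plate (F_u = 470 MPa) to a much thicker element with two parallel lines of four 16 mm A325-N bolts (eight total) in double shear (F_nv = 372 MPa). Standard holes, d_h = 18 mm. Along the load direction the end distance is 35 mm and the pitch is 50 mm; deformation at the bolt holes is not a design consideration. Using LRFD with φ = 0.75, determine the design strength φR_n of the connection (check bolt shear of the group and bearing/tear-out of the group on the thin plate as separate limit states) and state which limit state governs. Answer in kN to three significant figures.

774 kN (bearing governs)

Bolt shear: A_b = π·16²/4 = 201.1 mm²; R_n = 372 × 201.1 × 8 × 2 / 1000 = 1197 kN → 0.75 × 1197 = 898 kN.
Bearing (1.5 l_c t F_u ≤ 3.0 d t F_u): upper limit = 3.0·16·6·470 / 1000 = 135.4 kN.
  Edge l_c = 35 − 18/2 = 26 → r_n = 110 kN; interior l_c = 50 − 18 = 32 → r_n = 135.4 kN.
  R_n,bearing = 2·110 + 6·135.4 = 1032 kN → 0.75 × 1032 = 774 kN.
Bearing governs: 774 kN.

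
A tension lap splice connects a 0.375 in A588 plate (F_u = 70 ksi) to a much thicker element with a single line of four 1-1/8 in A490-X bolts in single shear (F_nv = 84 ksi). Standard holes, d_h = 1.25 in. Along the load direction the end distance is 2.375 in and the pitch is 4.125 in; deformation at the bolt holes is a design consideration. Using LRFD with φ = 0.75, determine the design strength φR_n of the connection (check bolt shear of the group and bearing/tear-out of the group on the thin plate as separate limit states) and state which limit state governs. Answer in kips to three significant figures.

201 kips (bearing governs)

Bolt shear: A_b = π·1.125²/4 = 0.994 in²; R_n = 84 × 0.994 × 4 × 1 = 334 kips → 0.75 × 334 = 250 kips.
Bearing (1.2 l_c t F_u ≤ 2.4 d t F_u): upper limit = 2.4·1.125·0.375·70 = 70.88 kips.
  Edge l_c = 2.375 − 1.25/2 = 1.75 → r_n = 55.13 kips; interior l_c = 4.125 − 1.25 = 2.875 → r_n = 70.88 kips.
  R_n,bearing = 1·55.13 + 3·70.88 = 267.8 kips → 0.75 × 267.8 = 201 kips.
Bearing governs: 201 kips.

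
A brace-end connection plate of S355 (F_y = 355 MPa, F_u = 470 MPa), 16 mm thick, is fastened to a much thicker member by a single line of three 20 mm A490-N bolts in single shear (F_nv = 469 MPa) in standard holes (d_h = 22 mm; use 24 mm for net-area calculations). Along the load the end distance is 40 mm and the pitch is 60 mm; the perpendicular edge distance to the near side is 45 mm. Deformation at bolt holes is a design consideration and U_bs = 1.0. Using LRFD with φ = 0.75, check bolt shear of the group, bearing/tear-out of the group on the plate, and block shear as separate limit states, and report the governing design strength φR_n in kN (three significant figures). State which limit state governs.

Bolt shear: A_b = π·20²/4 = 314.2 mm²; R_n = 469 × 314.2 × 3 × 1 / 1000 = 442 kN → 0.75 × 442 = 332 kN.
Bearing: edge l_c = 29, r_n = 261.7 kN; interior l_c = 38, r_n = 342.9 kN; R_n = 261.7 + 2·342.9 = 947.5 kN → 711 kN.
Block shear: A_gv = 2560, A_nv = 1600, A_nt = 528 mm²; R_n = min(0.6F_uA_nv, 0.6F_yA_gv) + U_bs·F_u·A_nt = 699.4 kN → 525 kN.
Bolt shear governs: 332 kN.

332 kN (bolt shear governs)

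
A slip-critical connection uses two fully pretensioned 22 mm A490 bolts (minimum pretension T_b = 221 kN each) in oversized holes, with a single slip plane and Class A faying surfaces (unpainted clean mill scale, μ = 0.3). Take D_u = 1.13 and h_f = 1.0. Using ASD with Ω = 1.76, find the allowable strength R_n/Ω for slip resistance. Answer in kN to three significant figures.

85.1 kN

R_n = μ · D_u · h_f · T_b · n_s · n_b = 0.3 × 1.13 × 1.0 × 221 × 1 × 2 = 149.8 kN.
Allowable strength R_n/Ω = 149.8 / 1.76 = 85.1 kN.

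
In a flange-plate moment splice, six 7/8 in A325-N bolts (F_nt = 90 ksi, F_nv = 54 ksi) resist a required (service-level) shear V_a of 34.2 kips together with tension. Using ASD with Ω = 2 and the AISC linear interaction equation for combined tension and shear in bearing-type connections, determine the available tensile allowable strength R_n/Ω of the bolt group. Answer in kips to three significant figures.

154 kips

A_b = π·0.875²/4 = 0.6013 in²; f_rv = 34.2 / (6 × 0.6013) = 9.479 ksi.
F'_nt = 1.3 F_nt − (Ω F_nt / F_nv) f_rv = 1.3·90 − (2·90/54)·9.479 = 85.4 ksi, capped at F_nt → F'_nt = 85.4 ksi.
R_n = F'_nt · A_b · n = 85.4 × 0.6013 × 6 = 308.1 kips.
Allowable strength R_n/Ω = 308.1 / 2 = 154 kips.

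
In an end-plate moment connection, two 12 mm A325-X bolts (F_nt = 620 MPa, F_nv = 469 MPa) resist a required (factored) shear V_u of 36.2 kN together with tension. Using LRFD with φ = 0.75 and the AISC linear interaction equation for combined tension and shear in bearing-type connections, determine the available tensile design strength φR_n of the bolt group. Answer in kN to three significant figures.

88.9 kN

A_b = π·12²/4 = 113.1 mm²; f_rv = 36.2 × 1000 / (2 × 113.1) = 160 MPa.
F'_nt = 1.3 F_nt − (F_nt / φF_nv) f_rv = 1.3·620 − (620/(0.75·469))·160 = 523.9 MPa, capped at F_nt → F'_nt = 523.9 MPa.
R_n = F'_nt · A_b · n = 523.9 × 113.1 × 2 / 1000 = 118.5 kN.
Design strength φR_n = 0.75 × 118.5 = 88.9 kN.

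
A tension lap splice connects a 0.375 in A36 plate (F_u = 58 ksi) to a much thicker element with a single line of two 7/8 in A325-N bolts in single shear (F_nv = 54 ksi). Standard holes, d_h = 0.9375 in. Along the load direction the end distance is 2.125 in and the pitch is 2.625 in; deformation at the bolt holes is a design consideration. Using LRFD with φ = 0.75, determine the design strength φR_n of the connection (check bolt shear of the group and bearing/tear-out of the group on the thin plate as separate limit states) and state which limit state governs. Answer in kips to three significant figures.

Bolt shear: A_b = π·0.875²/4 = 0.6013 in²; R_n = 54 × 0.6013 × 2 × 1 = 64.94 kips → 0.75 × 64.94 = 48.7 kips.
Bearing (1.2 l_c t F_u ≤ 2.4 d t F_u): upper limit = 2.4·0.875·0.375·58 = 45.68 kips.
  Edge l_c = 2.125 − 0.9375/2 = 1.656 → r_n = 43.23 kips; interior l_c = 2.625 − 0.9375 = 1.688 → r_n = 44.04 kips.
  R_n,bearing = 1·43.23 + 1·44.04 = 87.27 kips → 0.75 × 87.27 = 65.5 kips.
Bolt shear governs: 48.7 kips.

48.7 kips (bolt shear governs)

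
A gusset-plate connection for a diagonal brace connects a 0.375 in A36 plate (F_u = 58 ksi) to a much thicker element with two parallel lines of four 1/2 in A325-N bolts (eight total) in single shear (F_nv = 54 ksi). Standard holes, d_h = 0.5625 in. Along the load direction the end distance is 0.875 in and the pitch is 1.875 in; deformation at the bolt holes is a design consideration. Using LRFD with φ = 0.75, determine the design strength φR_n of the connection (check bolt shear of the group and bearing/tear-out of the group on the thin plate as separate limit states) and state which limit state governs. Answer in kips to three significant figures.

Bolt shear: A_b = π·0.5²/4 = 0.1963 in²; R_n = 54 × 0.1963 × 8 × 1 = 84.82 kips → 0.75 × 84.82 = 63.6 kips.
Bearing (1.2 l_c t F_u ≤ 2.4 d t F_u): upper limit = 2.4·0.5·0.375·58 = 26.1 kips.
  Edge l_c = 0.875 − 0.5625/2 = 0.5938 → r_n = 15.5 kips; interior l_c = 1.875 − 0.5625 = 1.312 → r_n = 26.1 kips.
  R_n,bearing = 2·15.5 + 6·26.1 = 187.6 kips → 0.75 × 187.6 = 141 kips.
Bolt shear governs: 63.6 kips.

63.6 kips (bolt shear governs)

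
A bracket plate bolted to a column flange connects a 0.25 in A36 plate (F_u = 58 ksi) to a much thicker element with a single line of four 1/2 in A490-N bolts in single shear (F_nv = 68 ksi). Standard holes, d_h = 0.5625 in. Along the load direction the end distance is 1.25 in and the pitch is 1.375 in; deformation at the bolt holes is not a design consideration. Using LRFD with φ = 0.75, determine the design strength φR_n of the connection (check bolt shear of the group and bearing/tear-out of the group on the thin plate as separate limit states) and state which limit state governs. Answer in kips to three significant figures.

Bolt shear: A_b = π·0.5²/4 = 0.1963 in²; R_n = 68 × 0.1963 × 4 × 1 = 53.41 kips → 0.75 × 53.41 = 40.1 kips.
Bearing (1.5 l_c t F_u ≤ 3.0 d t F_u): upper limit = 3.0·0.5·0.25·58 = 21.75 kips.
  Edge l_c = 1.25 − 0.5625/2 = 0.9688 → r_n = 21.07 kips; interior l_c = 1.375 − 0.5625 = 0.8125 → r_n = 17.67 kips.
  R_n,bearing = 1·21.07 + 3·17.67 = 74.09 kips → 0.75 × 74.09 = 55.6 kips.
Bolt shear governs: 40.1 kips.

40.1 kips (bolt shear governs)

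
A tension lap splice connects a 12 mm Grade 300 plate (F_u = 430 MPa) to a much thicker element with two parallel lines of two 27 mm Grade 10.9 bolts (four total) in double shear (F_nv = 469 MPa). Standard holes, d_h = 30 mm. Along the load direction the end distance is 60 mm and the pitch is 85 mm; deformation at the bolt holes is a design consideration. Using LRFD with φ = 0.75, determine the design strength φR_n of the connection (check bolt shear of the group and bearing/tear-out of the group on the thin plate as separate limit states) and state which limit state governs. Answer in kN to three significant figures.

920 kN (bearing governs)

Bolt shear: A_b = π·27²/4 = 572.6 mm²; R_n = 469 × 572.6 × 4 × 2 / 1000 = 2148 kN → 0.75 × 2148 = 1610 kN.
Bearing (1.2 l_c t F_u ≤ 2.4 d t F_u): upper limit = 2.4·27·12·430 / 1000 = 334.4 kN.
  Edge l_c = 60 − 30/2 = 45 → r_n = 278.6 kN; interior l_c = 85 − 30 = 55 → r_n = 334.4 kN.
  R_n,bearing = 2·278.6 + 2·334.4 = 1226 kN → 0.75 × 1226 = 920 kN.
Bearing governs: 920 kN.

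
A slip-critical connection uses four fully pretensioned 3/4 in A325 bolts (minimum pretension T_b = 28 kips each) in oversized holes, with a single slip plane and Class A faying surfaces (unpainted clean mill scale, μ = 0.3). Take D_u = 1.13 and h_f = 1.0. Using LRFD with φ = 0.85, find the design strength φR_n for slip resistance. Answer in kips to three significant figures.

R_n = μ · D_u · h_f · T_b · n_s · n_b = 0.3 × 1.13 × 1.0 × 28 × 1 × 4 = 37.97 kips.
Design strength φR_n = 0.85 × 37.97 = 32.3 kips.

32.3 kips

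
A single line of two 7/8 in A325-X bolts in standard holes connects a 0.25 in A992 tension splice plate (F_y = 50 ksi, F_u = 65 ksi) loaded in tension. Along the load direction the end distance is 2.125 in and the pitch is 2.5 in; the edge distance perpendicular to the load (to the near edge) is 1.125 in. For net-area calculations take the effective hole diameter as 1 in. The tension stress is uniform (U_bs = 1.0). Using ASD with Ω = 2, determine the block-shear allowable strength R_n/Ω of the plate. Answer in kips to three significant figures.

20.3 kips

Shear plane L_v = 2.125 + 1·2.5 = 4.625 in; A_gv = 4.625 × 0.25 = 1.156 in².
A_nv = (4.625 − 1.5·1) × 0.25 = 0.7812 in².
A_nt = (1.125 − 0.5·1) × 0.25 = 0.1562 in².
0.6 F_u A_nv = 30.47 kips; 0.6 F_y A_gv = 34.69 kips → shear rupture governs the shear term.
R_n = 30.47 + 1.0 × 65 × 0.1562 = 40.62 kips.
Allowable strength R_n/Ω = 40.62 / 2 = 20.3 kips.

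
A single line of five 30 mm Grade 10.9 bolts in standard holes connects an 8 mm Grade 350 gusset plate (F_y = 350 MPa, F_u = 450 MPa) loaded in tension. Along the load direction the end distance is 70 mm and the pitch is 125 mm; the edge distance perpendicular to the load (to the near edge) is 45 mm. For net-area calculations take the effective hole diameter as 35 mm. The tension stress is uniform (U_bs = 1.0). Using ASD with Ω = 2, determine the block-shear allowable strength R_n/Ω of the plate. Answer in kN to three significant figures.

Shear plane L_v = 70 + 4·125 = 570 mm; A_gv = 570 × 8 = 4560 mm².
A_nv = (570 − 4.5·35) × 8 = 3300 mm².
A_nt = (45 − 0.5·35) × 8 = 220 mm².
0.6 F_u A_nv = 891 kN; 0.6 F_y A_gv = 957.6 kN → shear rupture governs the shear term.
R_n = 891 + 1.0 × 450 × 220 / 1000 = 990 kN.
Allowable strength R_n/Ω = 990 / 2 = 495 kN.

495 kN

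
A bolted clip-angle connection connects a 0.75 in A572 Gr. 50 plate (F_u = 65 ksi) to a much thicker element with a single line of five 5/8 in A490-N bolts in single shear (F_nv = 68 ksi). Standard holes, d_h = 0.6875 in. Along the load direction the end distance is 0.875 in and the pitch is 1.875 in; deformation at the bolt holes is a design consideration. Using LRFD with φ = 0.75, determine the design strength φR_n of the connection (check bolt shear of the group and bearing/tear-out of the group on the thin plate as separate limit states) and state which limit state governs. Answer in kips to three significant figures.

78.2 kips (bolt shear governs)

Bolt shear: A_b = π·0.625²/4 = 0.3068 in²; R_n = 68 × 0.3068 × 5 × 1 = 104.3 kips → 0.75 × 104.3 = 78.2 kips.
Bearing (1.2 l_c t F_u ≤ 2.4 d t F_u): upper limit = 2.4·0.625·0.75·65 = 73.12 kips.
  Edge l_c = 0.875 − 0.6875/2 = 0.5312 → r_n = 31.08 kips; interior l_c = 1.875 − 0.6875 = 1.188 → r_n = 69.47 kips.
  R_n,bearing = 1·31.08 + 4·69.47 = 309 kips → 0.75 × 309 = 232 kips.
Bolt shear governs: 78.2 kips.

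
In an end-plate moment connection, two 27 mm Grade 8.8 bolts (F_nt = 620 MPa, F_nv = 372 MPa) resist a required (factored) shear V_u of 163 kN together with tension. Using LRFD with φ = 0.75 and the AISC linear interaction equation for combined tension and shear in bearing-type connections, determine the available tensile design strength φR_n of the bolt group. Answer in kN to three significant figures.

421 kN

A_b = π·27²/4 = 572.6 mm²; f_rv = 163 × 1000 / (2 × 572.6) = 142.3 MPa.
F'_nt = 1.3 F_nt − (F_nt / φF_nv) f_rv = 1.3·620 − (620/(0.75·372))·142.3 = 489.7 MPa, capped at F_nt → F'_nt = 489.7 MPa.
R_n = F'_nt · A_b · n = 489.7 × 572.6 × 2 / 1000 = 560.7 kN.
Design strength φR_n = 0.75 × 560.7 = 421 kN.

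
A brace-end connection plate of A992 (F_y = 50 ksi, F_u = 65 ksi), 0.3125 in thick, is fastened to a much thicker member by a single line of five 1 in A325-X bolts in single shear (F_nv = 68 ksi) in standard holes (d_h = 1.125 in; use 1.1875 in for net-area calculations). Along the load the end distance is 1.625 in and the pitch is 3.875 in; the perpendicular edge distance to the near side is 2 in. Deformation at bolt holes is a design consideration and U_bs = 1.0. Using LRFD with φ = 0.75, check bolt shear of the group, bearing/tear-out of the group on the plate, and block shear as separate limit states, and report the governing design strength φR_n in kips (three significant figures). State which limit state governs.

Bolt shear: A_b = π·1²/4 = 0.7854 in²; R_n = 68 × 0.7854 × 5 × 1 = 267 kips → 0.75 × 267 = 200 kips.
Bearing: edge l_c = 1.062, r_n = 25.9 kips; interior l_c = 2.75, r_n = 48.75 kips; R_n = 25.9 + 4·48.75 = 220.9 kips → 166 kips.
Block shear: A_gv = 5.352, A_nv = 3.682, A_nt = 0.4395 in²; R_n = min(0.6F_uA_nv, 0.6F_yA_gv) + U_bs·F_u·A_nt = 172.1 kips → 129 kips.
Block shear governs: 129 kips.

129 kips (block shear governs)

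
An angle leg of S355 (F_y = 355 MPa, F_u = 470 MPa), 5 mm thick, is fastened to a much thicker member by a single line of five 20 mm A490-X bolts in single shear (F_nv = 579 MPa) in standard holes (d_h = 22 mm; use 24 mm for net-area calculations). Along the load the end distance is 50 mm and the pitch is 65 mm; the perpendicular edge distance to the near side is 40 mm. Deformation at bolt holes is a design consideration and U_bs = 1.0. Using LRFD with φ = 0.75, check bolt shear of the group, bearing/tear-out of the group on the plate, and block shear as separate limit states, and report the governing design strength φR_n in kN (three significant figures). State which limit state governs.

Bolt shear: A_b = π·20²/4 = 314.2 mm²; R_n = 579 × 314.2 × 5 × 1 / 1000 = 909.5 kN → 0.75 × 909.5 = 682 kN.
Bearing: edge l_c = 39, r_n = 110 kN; interior l_c = 43, r_n = 112.8 kN; R_n = 110 + 4·112.8 = 561.2 kN → 421 kN.
Block shear: A_gv = 1550, A_nv = 1010, A_nt = 140 mm²; R_n = min(0.6F_uA_nv, 0.6F_yA_gv) + U_bs·F_u·A_nt = 350.6 kN → 263 kN.
Block shear governs: 263 kN.

263 kN (block shear governs)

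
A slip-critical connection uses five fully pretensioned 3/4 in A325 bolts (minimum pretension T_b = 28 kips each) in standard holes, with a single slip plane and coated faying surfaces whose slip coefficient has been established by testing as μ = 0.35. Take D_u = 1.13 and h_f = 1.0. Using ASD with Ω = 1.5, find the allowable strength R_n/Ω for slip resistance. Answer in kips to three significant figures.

36.9 kips

R_n = μ · D_u · h_f · T_b · n_s · n_b = 0.35 × 1.13 × 1.0 × 28 × 1 × 5 = 55.37 kips.
Allowable strength R_n/Ω = 55.37 / 1.5 = 36.9 kips.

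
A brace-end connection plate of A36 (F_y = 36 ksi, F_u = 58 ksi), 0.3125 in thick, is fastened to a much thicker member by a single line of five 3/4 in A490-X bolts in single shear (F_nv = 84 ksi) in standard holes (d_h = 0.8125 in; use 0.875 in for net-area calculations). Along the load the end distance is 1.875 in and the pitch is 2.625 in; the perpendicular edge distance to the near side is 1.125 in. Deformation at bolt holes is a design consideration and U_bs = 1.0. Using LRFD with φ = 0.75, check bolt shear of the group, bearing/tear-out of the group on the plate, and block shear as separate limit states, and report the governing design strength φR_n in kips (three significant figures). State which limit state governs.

72 kips (block shear governs)

Bolt shear: A_b = π·0.75²/4 = 0.4418 in²; R_n = 84 × 0.4418 × 5 × 1 = 185.6 kips → 0.75 × 185.6 = 139 kips.
Bearing: edge l_c = 1.469, r_n = 31.95 kips; interior l_c = 1.812, r_n = 32.62 kips; R_n = 31.95 + 4·32.62 = 162.4 kips → 122 kips.
Block shear: A_gv = 3.867, A_nv = 2.637, A_nt = 0.2148 in²; R_n = min(0.6F_uA_nv, 0.6F_yA_gv) + U_bs·F_u·A_nt = 95.99 kips → 72 kips.
Block shear governs: 72 kips.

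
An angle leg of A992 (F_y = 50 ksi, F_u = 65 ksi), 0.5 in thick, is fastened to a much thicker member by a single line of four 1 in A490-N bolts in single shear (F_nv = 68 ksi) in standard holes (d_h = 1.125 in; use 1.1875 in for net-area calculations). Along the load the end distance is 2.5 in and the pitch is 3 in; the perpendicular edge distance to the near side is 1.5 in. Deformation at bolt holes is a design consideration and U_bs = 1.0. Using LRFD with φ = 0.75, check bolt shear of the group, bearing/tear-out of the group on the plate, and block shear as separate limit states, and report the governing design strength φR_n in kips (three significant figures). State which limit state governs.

129 kips (block shear governs)

Bolt shear: A_b = π·1²/4 = 0.7854 in²; R_n = 68 × 0.7854 × 4 × 1 = 213.6 kips → 0.75 × 213.6 = 160 kips.
Bearing: edge l_c = 1.938, r_n = 75.56 kips; interior l_c = 1.875, r_n = 73.12 kips; R_n = 75.56 + 3·73.12 = 294.9 kips → 221 kips.
Block shear: A_gv = 5.75, A_nv = 3.672, A_nt = 0.4531 in²; R_n = min(0.6F_uA_nv, 0.6F_yA_gv) + U_bs·F_u·A_nt = 172.7 kips → 129 kips.
Block shear governs: 129 kips.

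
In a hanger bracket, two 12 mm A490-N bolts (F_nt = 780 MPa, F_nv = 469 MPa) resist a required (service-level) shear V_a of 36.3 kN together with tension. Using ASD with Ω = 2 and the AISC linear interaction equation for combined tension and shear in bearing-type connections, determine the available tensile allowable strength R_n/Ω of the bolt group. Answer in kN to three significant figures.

54.3 kN

A_b = π·12²/4 = 113.1 mm²; f_rv = 36.3 × 1000 / (2 × 113.1) = 160.5 MPa.
F'_nt = 1.3 F_nt − (Ω F_nt / F_nv) f_rv = 1.3·780 − (2·780/469)·160.5 = 480.2 MPa, capped at F_nt → F'_nt = 480.2 MPa.
R_n = F'_nt · A_b · n = 480.2 × 113.1 × 2 / 1000 = 108.6 kN.
Allowable strength R_n/Ω = 108.6 / 2 = 54.3 kN.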